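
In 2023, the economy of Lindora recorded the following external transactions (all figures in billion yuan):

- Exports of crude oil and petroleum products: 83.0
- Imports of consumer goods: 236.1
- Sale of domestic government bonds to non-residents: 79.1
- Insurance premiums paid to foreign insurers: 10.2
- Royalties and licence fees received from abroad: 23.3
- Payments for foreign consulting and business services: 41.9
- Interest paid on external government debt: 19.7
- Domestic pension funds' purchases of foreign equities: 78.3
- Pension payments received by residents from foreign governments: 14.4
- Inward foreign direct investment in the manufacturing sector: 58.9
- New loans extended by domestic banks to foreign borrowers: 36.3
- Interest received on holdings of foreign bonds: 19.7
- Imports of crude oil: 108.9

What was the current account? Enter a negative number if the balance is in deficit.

Goods: -236.1 - 108.9 + 83.0 = -262.0
Services: 23.3 - 10.2 - 41.9 = -28.8
Primary income: 19.7 - 19.7 = 0.0
Secondary income: 14.4
Current account = (-262.0) + (-28.8) + 0.0 + 14.4 = -276.4
(Excluded from the current account — financial account: sale of domestic government bonds to non-residents 79.1, domestic pension funds' purchases of foreign equities 78.3, inward foreign direct investment in the manufacturing sector 58.9, new loans extended by domestic banks to foreign borrowers 36.3.)

-276.4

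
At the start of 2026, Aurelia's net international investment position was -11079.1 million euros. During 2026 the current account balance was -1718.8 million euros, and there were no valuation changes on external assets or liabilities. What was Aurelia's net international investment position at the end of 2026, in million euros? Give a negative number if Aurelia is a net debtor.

-12797.9

With no valuation effects, change in NIIP = current account = -1718.8
End-of-year NIIP = -11079.1 + (-1718.8) = -12797.9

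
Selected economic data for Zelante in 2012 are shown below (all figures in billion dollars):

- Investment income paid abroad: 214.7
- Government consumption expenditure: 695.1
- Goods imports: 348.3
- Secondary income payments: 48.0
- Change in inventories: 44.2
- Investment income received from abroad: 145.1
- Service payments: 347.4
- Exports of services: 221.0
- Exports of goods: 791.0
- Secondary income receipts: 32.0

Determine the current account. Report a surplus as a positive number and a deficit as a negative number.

Goods balance = 791.0 - 348.3 = 442.7
Services balance = 221.0 - 347.4 = -126.4
Trade balance (goods + services) = 442.7 + (-126.4) = 316.3
Net primary income = 145.1 - 214.7 = -69.6
Net secondary income = 32.0 - 48.0 = -16.0
Current account = 316.3 + (-69.6) + (-16.0) = 230.7

230.7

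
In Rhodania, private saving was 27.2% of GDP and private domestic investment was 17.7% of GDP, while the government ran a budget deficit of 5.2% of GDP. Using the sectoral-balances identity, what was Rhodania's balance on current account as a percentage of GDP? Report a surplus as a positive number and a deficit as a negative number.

By the sectoral-balances identity, CA = (S_private - I) + (T - G).
Private balance = 27.2 - 17.7 = 9.5
Government balance (T - G) = -5.2
CA = 9.5 + (-5.2) = 4.3

4.3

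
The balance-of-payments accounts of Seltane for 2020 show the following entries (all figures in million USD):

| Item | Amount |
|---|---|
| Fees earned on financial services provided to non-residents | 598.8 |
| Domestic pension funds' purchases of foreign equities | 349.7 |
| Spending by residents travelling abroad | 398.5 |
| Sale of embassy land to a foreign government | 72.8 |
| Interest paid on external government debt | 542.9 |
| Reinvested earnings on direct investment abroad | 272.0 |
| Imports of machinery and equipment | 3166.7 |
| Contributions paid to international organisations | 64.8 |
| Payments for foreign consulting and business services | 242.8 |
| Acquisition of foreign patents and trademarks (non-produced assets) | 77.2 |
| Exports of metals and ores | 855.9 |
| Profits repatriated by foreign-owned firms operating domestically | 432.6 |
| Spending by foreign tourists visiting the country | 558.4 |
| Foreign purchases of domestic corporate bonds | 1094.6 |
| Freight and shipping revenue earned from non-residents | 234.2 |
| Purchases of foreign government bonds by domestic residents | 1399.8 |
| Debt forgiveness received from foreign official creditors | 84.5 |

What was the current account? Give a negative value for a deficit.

-2329.0

Goods: 855.9 - 3166.7 = -2310.8
Services: -242.8 + 558.4 + 598.8 + 234.2 - 398.5 = 750.1
Primary income: 272.0 - 432.6 - 542.9 = -703.5
Secondary income: -64.8
Current account = (-2310.8) + 750.1 + (-703.5) + (-64.8) = -2329.0
(Excluded from the current account — financial account: domestic pension funds' purchases of foreign equities 349.7, foreign purchases of domestic corporate bonds 1094.6, purchases of foreign government bonds by domestic residents 1399.8; capital account: sale of embassy land to a foreign government 72.8, acquisition of foreign patents and trademarks (non-produced assets) 77.2, debt forgiveness received from foreign official creditors 84.5.)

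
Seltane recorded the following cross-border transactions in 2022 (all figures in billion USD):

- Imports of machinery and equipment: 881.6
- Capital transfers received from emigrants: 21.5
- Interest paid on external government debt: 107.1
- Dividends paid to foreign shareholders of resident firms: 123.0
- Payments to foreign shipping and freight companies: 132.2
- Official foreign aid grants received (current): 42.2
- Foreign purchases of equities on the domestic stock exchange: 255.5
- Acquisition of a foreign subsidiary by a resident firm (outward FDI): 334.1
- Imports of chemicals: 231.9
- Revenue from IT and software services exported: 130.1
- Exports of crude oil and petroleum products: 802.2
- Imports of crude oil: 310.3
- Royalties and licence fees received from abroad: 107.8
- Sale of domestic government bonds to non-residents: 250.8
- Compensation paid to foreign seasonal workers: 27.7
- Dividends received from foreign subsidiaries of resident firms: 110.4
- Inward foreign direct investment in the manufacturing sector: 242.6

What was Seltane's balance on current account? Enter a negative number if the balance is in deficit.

Goods: -310.3 - 231.9 + 802.2 - 881.6 = -621.6
Services: 130.1 - 132.2 + 107.8 = 105.7
Primary income: -123.0 + 110.4 - 107.1 - 27.7 = -147.4
Secondary income: 42.2
Current account = (-621.6) + 105.7 + (-147.4) + 42.2 = -621.1
(Excluded from the current account — capital account: capital transfers received from emigrants 21.5; financial account: foreign purchases of equities on the domestic stock exchange 255.5, acquisition of a foreign subsidiary by a resident firm (outward FDI) 334.1, sale of domestic government bonds to non-residents 250.8, inward foreign direct investment in the manufacturing sector 242.6.)

-621.1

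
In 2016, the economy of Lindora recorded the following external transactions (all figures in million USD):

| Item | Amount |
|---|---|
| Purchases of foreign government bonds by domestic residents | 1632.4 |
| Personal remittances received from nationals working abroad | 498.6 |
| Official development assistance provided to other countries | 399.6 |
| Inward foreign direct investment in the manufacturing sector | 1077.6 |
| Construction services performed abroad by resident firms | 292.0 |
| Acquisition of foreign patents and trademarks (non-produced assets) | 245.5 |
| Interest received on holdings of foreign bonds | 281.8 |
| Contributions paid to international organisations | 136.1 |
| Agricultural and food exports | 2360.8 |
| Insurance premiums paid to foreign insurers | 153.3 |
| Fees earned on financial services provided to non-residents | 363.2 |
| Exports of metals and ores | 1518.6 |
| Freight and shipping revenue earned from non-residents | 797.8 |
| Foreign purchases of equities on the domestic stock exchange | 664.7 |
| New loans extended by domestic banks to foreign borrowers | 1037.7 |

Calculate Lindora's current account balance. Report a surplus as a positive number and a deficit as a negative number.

5423.8

Goods: 1518.6 + 2360.8 = 3879.4
Services: 363.2 + 292.0 + 797.8 - 153.3 = 1299.7
Primary income: 281.8
Secondary income: -136.1 - 399.6 + 498.6 = -37.1
Current account = 3879.4 + 1299.7 + 281.8 + (-37.1) = 5423.8
(Excluded from the current account — financial account: purchases of foreign government bonds by domestic residents 1632.4, inward foreign direct investment in the manufacturing sector 1077.6, foreign purchases of equities on the domestic stock exchange 664.7, new loans extended by domestic banks to foreign borrowers 1037.7; capital account: acquisition of foreign patents and trademarks (non-produced assets) 245.5.)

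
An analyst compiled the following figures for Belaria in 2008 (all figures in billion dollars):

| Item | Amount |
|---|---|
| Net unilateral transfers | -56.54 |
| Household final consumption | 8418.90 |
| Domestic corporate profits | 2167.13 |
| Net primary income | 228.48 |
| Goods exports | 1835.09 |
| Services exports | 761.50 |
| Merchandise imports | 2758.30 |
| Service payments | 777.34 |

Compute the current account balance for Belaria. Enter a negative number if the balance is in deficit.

-767.11

Goods balance = 1835.09 - 2758.30 = -923.21
Services balance = 761.50 - 777.34 = -15.84
Trade balance (goods + services) = -923.21 + (-15.84) = -939.05
Net primary income = 228.48
Net secondary income = -56.54
Current account = -939.05 + 228.48 + (-56.54) = -767.11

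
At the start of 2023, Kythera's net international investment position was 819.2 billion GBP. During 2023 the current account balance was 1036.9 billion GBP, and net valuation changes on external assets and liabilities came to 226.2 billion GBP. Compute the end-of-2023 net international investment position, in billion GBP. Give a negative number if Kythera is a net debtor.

Change in NIIP = current account + net valuation change = 1036.9 + 226.2 = 1263.1
End-of-year NIIP = 819.2 + 1263.1 = 2082.3

2082.3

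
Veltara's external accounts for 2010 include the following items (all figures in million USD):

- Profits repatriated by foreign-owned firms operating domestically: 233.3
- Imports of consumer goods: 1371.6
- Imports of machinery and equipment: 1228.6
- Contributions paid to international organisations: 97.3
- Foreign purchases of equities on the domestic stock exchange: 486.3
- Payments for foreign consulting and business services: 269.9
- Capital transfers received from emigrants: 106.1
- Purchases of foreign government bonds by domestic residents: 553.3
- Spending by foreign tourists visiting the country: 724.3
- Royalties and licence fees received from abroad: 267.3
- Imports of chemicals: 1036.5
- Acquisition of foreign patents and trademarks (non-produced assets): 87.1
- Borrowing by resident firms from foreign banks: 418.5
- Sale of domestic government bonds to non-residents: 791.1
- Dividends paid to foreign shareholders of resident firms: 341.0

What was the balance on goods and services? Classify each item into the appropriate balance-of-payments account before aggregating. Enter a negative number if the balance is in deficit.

Goods: -1228.6 - 1371.6 - 1036.5 = -3636.7
Services: 724.3 + 267.3 - 269.9 = 721.7
Trade balance = -3636.7 + 721.7 = -2915.0
(Excluded from the trade balance — primary income: profits repatriated by foreign-owned firms operating domestically 233.3, dividends paid to foreign shareholders of resident firms 341.0; secondary income: contributions paid to international organisations 97.3; financial account: foreign purchases of equities on the domestic stock exchange 486.3, purchases of foreign government bonds by domestic residents 553.3, borrowing by resident firms from foreign banks 418.5, sale of domestic government bonds to non-residents 791.1; capital account: capital transfers received from emigrants 106.1, acquisition of foreign patents and trademarks (non-produced assets) 87.1.)

-2915.0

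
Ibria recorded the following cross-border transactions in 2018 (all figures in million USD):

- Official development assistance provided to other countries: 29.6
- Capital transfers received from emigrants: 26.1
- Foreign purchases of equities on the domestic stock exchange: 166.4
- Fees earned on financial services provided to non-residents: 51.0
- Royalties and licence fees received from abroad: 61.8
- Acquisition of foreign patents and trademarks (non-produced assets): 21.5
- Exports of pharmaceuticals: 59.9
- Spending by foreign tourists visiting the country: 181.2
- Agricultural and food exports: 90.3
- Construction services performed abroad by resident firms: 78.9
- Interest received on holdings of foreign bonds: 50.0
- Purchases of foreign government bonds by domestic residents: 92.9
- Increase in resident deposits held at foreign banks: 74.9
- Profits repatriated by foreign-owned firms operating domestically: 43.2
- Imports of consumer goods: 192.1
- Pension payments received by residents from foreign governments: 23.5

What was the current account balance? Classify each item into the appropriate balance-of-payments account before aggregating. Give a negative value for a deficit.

331.7

Goods: 59.9 + 90.3 - 192.1 = -41.9
Services: 61.8 + 181.2 + 78.9 + 51.0 = 372.9
Primary income: 50.0 - 43.2 = 6.8
Secondary income: -29.6 + 23.5 = -6.1
Current account = (-41.9) + 372.9 + 6.8 + (-6.1) = 331.7
(Excluded from the current account — capital account: capital transfers received from emigrants 26.1, acquisition of foreign patents and trademarks (non-produced assets) 21.5; financial account: foreign purchases of equities on the domestic stock exchange 166.4, purchases of foreign government bonds by domestic residents 92.9, increase in resident deposits held at foreign banks 74.9.)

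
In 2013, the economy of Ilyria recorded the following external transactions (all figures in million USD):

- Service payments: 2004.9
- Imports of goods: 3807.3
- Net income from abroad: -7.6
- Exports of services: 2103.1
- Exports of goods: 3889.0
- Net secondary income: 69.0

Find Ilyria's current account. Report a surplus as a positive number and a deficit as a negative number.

Goods balance = 3889.0 - 3807.3 = 81.7
Services balance = 2103.1 - 2004.9 = 98.2
Trade balance (goods + services) = 81.7 + 98.2 = 179.9
Net primary income = -7.6
Net secondary income = 69.0
Current account = 179.9 + (-7.6) + 69.0 = 241.3

241.3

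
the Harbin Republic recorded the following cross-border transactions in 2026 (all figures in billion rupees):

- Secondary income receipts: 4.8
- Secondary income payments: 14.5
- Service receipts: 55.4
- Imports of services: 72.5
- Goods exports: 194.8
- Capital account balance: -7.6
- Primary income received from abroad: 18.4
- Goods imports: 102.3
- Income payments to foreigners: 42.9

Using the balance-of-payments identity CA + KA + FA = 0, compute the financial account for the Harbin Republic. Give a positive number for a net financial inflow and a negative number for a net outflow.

Goods balance = 194.8 - 102.3 = 92.5
Services balance = 55.4 - 72.5 = -17.1
Trade balance (goods + services) = 92.5 + (-17.1) = 75.4
Net primary income = 18.4 - 42.9 = -24.5
Net secondary income = 4.8 - 14.5 = -9.7
Current account = 75.4 + (-24.5) + (-9.7) = 41.2
Financial account = -(41.2 + (-7.6)) = -33.6

-33.6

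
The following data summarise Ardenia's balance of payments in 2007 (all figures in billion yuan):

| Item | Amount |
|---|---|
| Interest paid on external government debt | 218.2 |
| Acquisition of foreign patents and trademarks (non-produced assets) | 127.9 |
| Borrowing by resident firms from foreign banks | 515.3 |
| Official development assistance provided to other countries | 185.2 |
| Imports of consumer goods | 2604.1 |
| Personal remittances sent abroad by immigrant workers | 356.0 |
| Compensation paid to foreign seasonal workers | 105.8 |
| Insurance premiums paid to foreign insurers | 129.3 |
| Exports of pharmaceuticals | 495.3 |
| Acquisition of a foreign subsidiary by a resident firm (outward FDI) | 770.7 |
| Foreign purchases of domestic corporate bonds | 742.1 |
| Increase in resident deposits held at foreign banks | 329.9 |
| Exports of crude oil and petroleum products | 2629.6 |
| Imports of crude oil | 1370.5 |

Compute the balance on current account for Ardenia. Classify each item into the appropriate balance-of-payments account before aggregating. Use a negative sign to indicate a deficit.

-1844.2

Goods: -2604.1 - 1370.5 + 495.3 + 2629.6 = -849.7
Services: -129.3
Primary income: -218.2 - 105.8 = -324.0
Secondary income: -356.0 - 185.2 = -541.2
Current account = (-849.7) + (-129.3) + (-324.0) + (-541.2) = -1844.2
(Excluded from the current account — capital account: acquisition of foreign patents and trademarks (non-produced assets) 127.9; financial account: borrowing by resident firms from foreign banks 515.3, acquisition of a foreign subsidiary by a resident firm (outward FDI) 770.7, foreign purchases of domestic corporate bonds 742.1, increase in resident deposits held at foreign banks 329.9.)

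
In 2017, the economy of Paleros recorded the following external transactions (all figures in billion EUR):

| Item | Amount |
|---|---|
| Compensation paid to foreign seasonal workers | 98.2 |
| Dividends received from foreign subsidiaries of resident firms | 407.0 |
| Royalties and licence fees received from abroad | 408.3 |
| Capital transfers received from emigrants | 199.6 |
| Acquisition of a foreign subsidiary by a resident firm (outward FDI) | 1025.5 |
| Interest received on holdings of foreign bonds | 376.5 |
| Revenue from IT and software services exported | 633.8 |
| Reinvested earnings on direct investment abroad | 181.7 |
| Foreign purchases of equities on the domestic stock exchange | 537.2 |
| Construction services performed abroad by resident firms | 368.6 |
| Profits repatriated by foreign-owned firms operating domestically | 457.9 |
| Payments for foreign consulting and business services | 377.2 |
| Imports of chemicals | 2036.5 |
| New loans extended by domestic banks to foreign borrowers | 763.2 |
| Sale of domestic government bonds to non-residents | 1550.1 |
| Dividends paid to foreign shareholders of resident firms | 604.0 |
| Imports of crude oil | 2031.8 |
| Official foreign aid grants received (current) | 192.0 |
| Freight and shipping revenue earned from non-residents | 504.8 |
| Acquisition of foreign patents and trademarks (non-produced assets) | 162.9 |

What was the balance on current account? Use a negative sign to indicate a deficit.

-2532.9

Goods: -2031.8 - 2036.5 = -4068.3
Services: 368.6 + 504.8 + 633.8 + 408.3 - 377.2 = 1538.3
Primary income: 407.0 - 604.0 - 98.2 - 457.9 + 181.7 + 376.5 = -194.9
Secondary income: 192.0
Current account = (-4068.3) + 1538.3 + (-194.9) + 192.0 = -2532.9
(Excluded from the current account — capital account: capital transfers received from emigrants 199.6, acquisition of foreign patents and trademarks (non-produced assets) 162.9; financial account: acquisition of a foreign subsidiary by a resident firm (outward FDI) 1025.5, foreign purchases of equities on the domestic stock exchange 537.2, new loans extended by domestic banks to foreign borrowers 763.2, sale of domestic government bonds to non-residents 1550.1.)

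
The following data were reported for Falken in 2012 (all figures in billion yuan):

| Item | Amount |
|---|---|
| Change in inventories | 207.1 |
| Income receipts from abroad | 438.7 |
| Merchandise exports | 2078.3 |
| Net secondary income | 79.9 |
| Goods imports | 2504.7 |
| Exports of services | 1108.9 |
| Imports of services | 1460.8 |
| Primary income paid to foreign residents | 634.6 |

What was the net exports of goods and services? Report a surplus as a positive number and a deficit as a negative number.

Goods balance = 2078.3 - 2504.7 = -426.4
Services balance = 1108.9 - 1460.8 = -351.9
Trade balance (goods + services) = -426.4 + (-351.9) = -778.3

-778.3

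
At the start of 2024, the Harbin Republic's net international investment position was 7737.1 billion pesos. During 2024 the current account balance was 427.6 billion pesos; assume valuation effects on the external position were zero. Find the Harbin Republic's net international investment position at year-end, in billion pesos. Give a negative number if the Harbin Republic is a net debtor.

With no valuation effects, change in NIIP = current account = 427.6
End-of-year NIIP = 7737.1 + 427.6 = 8164.7

8164.7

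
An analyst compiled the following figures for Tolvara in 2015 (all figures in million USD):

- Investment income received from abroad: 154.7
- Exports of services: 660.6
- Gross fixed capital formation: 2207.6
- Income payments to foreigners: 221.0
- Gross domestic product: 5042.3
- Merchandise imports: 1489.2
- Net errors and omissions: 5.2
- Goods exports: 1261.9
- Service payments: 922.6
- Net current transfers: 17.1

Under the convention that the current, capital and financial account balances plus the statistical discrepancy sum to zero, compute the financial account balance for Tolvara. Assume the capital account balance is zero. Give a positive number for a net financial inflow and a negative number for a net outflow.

533.3

Goods balance = 1261.9 - 1489.2 = -227.3
Services balance = 660.6 - 922.6 = -262.0
Trade balance (goods + services) = -227.3 + (-262.0) = -489.3
Net primary income = 154.7 - 221.0 = -66.3
Net secondary income = 17.1
Current account = -489.3 + (-66.3) + 17.1 = -538.5
Financial account = -(-538.5 + 5.2) = 533.3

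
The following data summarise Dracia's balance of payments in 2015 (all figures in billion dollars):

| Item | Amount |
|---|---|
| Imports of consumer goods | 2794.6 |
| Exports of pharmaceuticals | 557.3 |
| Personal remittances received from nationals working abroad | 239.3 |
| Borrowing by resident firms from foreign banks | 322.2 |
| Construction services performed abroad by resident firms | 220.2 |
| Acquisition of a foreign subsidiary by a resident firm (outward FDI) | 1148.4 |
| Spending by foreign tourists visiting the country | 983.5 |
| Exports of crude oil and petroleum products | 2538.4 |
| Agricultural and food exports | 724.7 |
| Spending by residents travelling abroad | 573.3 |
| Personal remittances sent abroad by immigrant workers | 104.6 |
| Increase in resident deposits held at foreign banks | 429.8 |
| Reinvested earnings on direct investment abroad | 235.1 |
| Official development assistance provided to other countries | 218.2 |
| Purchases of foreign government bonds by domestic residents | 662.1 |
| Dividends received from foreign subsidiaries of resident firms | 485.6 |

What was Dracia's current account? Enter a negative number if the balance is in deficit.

Goods: 2538.4 - 2794.6 + 557.3 + 724.7 = 1025.8
Services: 983.5 + 220.2 - 573.3 = 630.4
Primary income: 485.6 + 235.1 = 720.7
Secondary income: -218.2 - 104.6 + 239.3 = -83.5
Current account = 1025.8 + 630.4 + 720.7 + (-83.5) = 2293.4
(Excluded from the current account — financial account: borrowing by resident firms from foreign banks 322.2, acquisition of a foreign subsidiary by a resident firm (outward FDI) 1148.4, increase in resident deposits held at foreign banks 429.8, purchases of foreign government bonds by domestic residents 662.1.)

2293.4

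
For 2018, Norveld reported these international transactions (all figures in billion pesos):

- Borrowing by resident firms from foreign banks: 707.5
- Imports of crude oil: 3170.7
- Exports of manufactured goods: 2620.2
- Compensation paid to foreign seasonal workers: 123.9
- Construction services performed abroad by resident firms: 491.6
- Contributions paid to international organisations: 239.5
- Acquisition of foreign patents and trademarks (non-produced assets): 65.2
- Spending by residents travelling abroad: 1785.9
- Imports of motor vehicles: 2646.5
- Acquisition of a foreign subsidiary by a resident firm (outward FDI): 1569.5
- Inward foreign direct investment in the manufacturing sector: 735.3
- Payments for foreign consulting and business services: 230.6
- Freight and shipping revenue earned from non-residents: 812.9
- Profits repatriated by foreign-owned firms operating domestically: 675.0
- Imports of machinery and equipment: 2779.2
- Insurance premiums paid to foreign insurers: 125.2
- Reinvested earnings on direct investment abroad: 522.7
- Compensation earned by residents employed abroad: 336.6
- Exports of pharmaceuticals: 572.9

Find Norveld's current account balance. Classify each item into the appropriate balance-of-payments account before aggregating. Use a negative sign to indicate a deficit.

Goods: 2620.2 - 2646.5 - 3170.7 - 2779.2 + 572.9 = -5403.3
Services: 491.6 - 1785.9 - 125.2 + 812.9 - 230.6 = -837.2
Primary income: -675.0 + 522.7 + 336.6 - 123.9 = 60.4
Secondary income: -239.5
Current account = (-5403.3) + (-837.2) + 60.4 + (-239.5) = -6419.6
(Excluded from the current account — financial account: borrowing by resident firms from foreign banks 707.5, acquisition of a foreign subsidiary by a resident firm (outward FDI) 1569.5, inward foreign direct investment in the manufacturing sector 735.3; capital account: acquisition of foreign patents and trademarks (non-produced assets) 65.2.)

-6419.6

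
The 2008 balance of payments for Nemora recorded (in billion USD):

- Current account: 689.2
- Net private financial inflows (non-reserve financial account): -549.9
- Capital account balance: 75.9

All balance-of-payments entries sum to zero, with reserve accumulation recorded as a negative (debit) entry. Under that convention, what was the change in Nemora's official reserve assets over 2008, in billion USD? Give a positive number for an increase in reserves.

215.2

Official reserve transactions balance = -(689.2 + 75.9 + (-549.9)) = -215.2
An accumulation of reserves is recorded as a debit (negative entry), so the change in the stock of reserves is the negative of that balance.
Change in official reserves = -(-215.2) = 215.2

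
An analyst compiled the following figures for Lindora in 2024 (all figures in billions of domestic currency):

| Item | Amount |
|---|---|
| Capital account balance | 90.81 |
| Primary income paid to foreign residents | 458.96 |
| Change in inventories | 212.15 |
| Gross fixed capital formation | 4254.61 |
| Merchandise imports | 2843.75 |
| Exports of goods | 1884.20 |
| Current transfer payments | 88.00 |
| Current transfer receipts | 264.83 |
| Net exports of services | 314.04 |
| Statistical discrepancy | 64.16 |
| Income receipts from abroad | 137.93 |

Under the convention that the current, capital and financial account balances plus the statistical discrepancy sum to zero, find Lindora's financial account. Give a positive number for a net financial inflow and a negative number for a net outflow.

634.74

Goods balance = 1884.20 - 2843.75 = -959.55
Services balance = 314.04
Trade balance (goods + services) = -959.55 + 314.04 = -645.51
Net primary income = 137.93 - 458.96 = -321.03
Net secondary income = 264.83 - 88.00 = 176.83
Current account = -645.51 + (-321.03) + 176.83 = -789.71
Financial account = -(-789.71 + 90.81 + 64.16) = 634.74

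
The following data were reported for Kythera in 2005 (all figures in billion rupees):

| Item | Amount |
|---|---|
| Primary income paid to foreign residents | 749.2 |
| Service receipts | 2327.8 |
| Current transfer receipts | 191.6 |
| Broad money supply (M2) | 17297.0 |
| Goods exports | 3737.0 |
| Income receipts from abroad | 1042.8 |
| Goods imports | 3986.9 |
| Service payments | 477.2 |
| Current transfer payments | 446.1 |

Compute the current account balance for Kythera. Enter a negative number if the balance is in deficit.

1639.8

Goods balance = 3737.0 - 3986.9 = -249.9
Services balance = 2327.8 - 477.2 = 1850.6
Trade balance (goods + services) = -249.9 + 1850.6 = 1600.7
Net primary income = 1042.8 - 749.2 = 293.6
Net secondary income = 191.6 - 446.1 = -254.5
Current account = 1600.7 + 293.6 + (-254.5) = 1639.8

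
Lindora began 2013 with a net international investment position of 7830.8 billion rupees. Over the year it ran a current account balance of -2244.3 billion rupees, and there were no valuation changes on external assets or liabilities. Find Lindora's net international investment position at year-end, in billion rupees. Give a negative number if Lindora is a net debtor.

With no valuation effects, change in NIIP = current account = -2244.3
End-of-year NIIP = 7830.8 + (-2244.3) = 5586.5

5586.5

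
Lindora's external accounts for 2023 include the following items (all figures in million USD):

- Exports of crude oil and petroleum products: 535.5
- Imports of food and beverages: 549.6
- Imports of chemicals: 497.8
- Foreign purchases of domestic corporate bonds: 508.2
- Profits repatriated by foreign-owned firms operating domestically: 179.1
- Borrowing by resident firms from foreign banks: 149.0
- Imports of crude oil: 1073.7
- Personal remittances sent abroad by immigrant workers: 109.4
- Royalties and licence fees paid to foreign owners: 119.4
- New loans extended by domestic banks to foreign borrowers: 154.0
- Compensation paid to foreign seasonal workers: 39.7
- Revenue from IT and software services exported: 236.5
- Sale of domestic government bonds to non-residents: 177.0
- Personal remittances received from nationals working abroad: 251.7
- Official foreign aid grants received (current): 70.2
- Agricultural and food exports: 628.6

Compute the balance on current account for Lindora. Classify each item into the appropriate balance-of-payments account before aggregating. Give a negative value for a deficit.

-846.2

Goods: 628.6 - 549.6 + 535.5 - 497.8 - 1073.7 = -957.0
Services: 236.5 - 119.4 = 117.1
Primary income: -179.1 - 39.7 = -218.8
Secondary income: 251.7 + 70.2 - 109.4 = 212.5
Current account = (-957.0) + 117.1 + (-218.8) + 212.5 = -846.2
(Excluded from the current account — financial account: foreign purchases of domestic corporate bonds 508.2, borrowing by resident firms from foreign banks 149.0, new loans extended by domestic banks to foreign borrowers 154.0, sale of domestic government bonds to non-residents 177.0.)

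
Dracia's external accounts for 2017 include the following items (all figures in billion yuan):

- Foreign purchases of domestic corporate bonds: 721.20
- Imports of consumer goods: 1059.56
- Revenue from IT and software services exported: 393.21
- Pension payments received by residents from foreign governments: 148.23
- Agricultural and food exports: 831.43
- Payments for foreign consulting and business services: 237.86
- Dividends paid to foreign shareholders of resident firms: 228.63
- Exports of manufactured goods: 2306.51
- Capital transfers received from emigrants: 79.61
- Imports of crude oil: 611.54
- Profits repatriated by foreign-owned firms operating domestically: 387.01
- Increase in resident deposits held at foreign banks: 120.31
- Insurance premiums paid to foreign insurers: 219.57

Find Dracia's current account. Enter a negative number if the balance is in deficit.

Goods: -611.54 + 831.43 + 2306.51 - 1059.56 = 1466.84
Services: 393.21 - 237.86 - 219.57 = -64.22
Primary income: -228.63 - 387.01 = -615.64
Secondary income: 148.23
Current account = 1466.84 + (-64.22) + (-615.64) + 148.23 = 935.21
(Excluded from the current account — financial account: foreign purchases of domestic corporate bonds 721.20, increase in resident deposits held at foreign banks 120.31; capital account: capital transfers received from emigrants 79.61.)

935.21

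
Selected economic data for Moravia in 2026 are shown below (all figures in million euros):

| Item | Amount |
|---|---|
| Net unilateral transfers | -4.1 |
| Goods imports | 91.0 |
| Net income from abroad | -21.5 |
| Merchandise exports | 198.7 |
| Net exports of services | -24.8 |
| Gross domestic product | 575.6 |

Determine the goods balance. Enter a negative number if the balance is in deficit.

Goods balance = 198.7 - 91.0 = 107.7

107.7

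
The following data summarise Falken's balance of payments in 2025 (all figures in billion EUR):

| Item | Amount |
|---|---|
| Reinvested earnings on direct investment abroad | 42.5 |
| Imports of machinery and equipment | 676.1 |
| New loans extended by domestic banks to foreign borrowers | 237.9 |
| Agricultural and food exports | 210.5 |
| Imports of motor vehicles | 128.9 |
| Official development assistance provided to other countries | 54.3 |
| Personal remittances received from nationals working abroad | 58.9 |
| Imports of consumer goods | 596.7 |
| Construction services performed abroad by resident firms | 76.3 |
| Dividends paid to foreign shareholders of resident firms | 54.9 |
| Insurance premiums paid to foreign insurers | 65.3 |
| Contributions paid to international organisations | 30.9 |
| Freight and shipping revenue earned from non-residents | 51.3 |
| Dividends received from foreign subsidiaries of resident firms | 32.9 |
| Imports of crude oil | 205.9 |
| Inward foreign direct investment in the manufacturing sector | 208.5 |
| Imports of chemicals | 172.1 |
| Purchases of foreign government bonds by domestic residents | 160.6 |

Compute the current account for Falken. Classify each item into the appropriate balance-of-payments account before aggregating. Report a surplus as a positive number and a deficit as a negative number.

-1512.7

Goods: -205.9 + 210.5 - 596.7 - 676.1 - 172.1 - 128.9 = -1569.2
Services: 51.3 - 65.3 + 76.3 = 62.3
Primary income: 32.9 + 42.5 - 54.9 = 20.5
Secondary income: 58.9 - 30.9 - 54.3 = -26.3
Current account = (-1569.2) + 62.3 + 20.5 + (-26.3) = -1512.7
(Excluded from the current account — financial account: new loans extended by domestic banks to foreign borrowers 237.9, inward foreign direct investment in the manufacturing sector 208.5, purchases of foreign government bonds by domestic residents 160.6.)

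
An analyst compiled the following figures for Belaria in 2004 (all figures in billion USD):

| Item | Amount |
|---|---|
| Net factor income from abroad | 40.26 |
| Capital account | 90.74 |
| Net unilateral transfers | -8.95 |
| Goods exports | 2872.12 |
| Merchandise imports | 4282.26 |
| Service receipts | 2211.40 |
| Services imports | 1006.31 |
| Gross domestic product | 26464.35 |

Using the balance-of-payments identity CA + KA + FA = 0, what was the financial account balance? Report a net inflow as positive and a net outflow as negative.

Goods balance = 2872.12 - 4282.26 = -1410.14
Services balance = 2211.40 - 1006.31 = 1205.09
Trade balance (goods + services) = -1410.14 + 1205.09 = -205.05
Net primary income = 40.26
Net secondary income = -8.95
Current account = -205.05 + 40.26 + (-8.95) = -173.74
Financial account = -(-173.74 + 90.74) = 83.00

83.00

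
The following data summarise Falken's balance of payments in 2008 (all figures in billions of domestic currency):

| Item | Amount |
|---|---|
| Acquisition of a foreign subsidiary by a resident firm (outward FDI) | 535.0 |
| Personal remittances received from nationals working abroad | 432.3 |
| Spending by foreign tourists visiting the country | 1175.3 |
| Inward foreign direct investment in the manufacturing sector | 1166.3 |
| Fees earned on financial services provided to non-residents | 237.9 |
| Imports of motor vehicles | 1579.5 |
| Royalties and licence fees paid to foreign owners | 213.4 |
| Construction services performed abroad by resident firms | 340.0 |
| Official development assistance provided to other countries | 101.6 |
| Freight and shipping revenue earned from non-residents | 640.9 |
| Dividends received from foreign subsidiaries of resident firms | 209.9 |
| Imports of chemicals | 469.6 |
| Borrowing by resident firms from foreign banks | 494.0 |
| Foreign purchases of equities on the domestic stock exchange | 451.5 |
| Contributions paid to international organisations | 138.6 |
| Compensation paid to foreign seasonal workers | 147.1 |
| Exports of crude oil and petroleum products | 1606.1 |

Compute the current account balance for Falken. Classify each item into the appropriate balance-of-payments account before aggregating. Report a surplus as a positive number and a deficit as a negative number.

Goods: -1579.5 + 1606.1 - 469.6 = -443.0
Services: 340.0 + 640.9 + 1175.3 + 237.9 - 213.4 = 2180.7
Primary income: 209.9 - 147.1 = 62.8
Secondary income: -101.6 - 138.6 + 432.3 = 192.1
Current account = (-443.0) + 2180.7 + 62.8 + 192.1 = 1992.6
(Excluded from the current account — financial account: acquisition of a foreign subsidiary by a resident firm (outward FDI) 535.0, inward foreign direct investment in the manufacturing sector 1166.3, borrowing by resident firms from foreign banks 494.0, foreign purchases of equities on the domestic stock exchange 451.5.)

1992.6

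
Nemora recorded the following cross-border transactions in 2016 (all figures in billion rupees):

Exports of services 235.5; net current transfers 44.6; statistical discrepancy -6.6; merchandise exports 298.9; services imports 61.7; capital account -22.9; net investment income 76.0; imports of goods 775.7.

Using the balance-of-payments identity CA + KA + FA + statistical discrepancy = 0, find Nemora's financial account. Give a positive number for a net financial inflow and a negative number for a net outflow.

211.9

Goods balance = 298.9 - 775.7 = -476.8
Services balance = 235.5 - 61.7 = 173.8
Trade balance (goods + services) = -476.8 + 173.8 = -303.0
Net primary income = 76.0
Net secondary income = 44.6
Current account = -303.0 + 76.0 + 44.6 = -182.4
Financial account = -(-182.4 + (-22.9) + (-6.6)) = 211.9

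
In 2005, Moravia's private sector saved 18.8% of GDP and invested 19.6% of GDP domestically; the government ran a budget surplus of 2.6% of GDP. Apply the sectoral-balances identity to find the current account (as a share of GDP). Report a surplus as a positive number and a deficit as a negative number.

1.8

By the sectoral-balances identity, CA = (S_private - I) + (T - G).
Private balance = 18.8 - 19.6 = -0.8
Government balance (T - G) = 2.6
CA = -0.8 + 2.6 = 1.8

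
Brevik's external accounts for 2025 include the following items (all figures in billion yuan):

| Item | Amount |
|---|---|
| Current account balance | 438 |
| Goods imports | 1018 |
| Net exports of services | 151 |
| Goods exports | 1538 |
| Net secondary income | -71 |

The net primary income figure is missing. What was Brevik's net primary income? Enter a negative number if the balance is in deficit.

-162

Current account = goods balance + services balance + net primary income + net secondary income
Sum of the known components = 600
Net primary income = CA - (known components) = 438 - 600 = -162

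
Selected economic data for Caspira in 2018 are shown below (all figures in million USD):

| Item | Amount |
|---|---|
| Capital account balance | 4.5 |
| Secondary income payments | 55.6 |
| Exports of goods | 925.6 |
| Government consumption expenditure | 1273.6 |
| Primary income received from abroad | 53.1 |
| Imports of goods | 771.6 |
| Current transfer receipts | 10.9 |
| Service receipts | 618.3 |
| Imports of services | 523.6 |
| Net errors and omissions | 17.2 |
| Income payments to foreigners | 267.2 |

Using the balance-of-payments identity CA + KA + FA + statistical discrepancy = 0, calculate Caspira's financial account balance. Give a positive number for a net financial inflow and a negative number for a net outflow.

-11.6

Goods balance = 925.6 - 771.6 = 154.0
Services balance = 618.3 - 523.6 = 94.7
Trade balance (goods + services) = 154.0 + 94.7 = 248.7
Net primary income = 53.1 - 267.2 = -214.1
Net secondary income = 10.9 - 55.6 = -44.7
Current account = 248.7 + (-214.1) + (-44.7) = -10.1
Financial account = -(-10.1 + 4.5 + 17.2) = -11.6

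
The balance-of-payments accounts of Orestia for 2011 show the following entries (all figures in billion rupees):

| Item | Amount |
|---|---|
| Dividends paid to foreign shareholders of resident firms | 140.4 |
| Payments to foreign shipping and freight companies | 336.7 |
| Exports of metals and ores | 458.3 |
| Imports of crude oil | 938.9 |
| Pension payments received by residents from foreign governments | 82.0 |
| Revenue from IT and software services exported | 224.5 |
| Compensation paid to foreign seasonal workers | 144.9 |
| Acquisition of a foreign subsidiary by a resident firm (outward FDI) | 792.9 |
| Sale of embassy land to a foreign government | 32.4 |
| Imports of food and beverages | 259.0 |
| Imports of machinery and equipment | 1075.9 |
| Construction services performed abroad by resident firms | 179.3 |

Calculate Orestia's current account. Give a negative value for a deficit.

-1951.7

Goods: 458.3 - 259.0 - 938.9 - 1075.9 = -1815.5
Services: -336.7 + 179.3 + 224.5 = 67.1
Primary income: -140.4 - 144.9 = -285.3
Secondary income: 82.0
Current account = (-1815.5) + 67.1 + (-285.3) + 82.0 = -1951.7
(Excluded from the current account — financial account: acquisition of a foreign subsidiary by a resident firm (outward FDI) 792.9; capital account: sale of embassy land to a foreign government 32.4.)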